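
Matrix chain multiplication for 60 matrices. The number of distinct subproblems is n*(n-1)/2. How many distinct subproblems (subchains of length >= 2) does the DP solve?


Subproblems are indexed by (i, j) where i < j.
Number of such pairs = n*(n-1)/2
= 60 * 59 / 2
= 1770


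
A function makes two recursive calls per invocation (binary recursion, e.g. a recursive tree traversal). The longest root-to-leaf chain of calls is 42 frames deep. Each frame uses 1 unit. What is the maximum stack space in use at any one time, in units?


Binary recursion: the two calls run one after the other, so only one root-to-leaf chain of frames is on the stack at a time.
Maximum depth (longest chain) = 42 frames
Each frame = 1 unit
Max stack space = 42 * 1 = 42


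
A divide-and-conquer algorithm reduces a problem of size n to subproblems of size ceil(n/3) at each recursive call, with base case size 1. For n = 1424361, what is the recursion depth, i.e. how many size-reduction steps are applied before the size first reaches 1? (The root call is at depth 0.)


Each step divides the size by 3 (rounding up); after k steps the size is ceil(n/3^k), which equals 1 exactly when 3^k >= n.
So the depth is the smallest k with 3^k >= 1424361, i.e. ceil(log_3(1424361)).
3^12 = 531441 < 1424361 <= 1594323 = 3^13
Recursion depth = 13


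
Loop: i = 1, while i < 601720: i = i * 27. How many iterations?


i multiplies by 27 each step:
i = 1 -> 27 -> 729 -> 19683 -> 531441 -> 14348907 (stop)
Iterations = ceil(log_27(601720)) = 5


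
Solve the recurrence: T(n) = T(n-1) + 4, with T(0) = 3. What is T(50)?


Unrolling the recurrence:
T(50) = T(49) + 4
       = T(48) + 4 + 4
       = T(47) + 4*3
       ...
       = T(0) + 4*50
       = 3 + 200 = 203


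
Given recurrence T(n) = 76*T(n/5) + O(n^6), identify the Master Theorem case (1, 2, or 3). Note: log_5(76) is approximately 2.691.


Master Theorem parameters: a=76, b=5, c=6
log_b(a) = 2.691
Compare b^c with a: 5^6 = 15625 > 76, so c > log_b(a).
Comparing c=6 vs log_b(a)=2.691:
6 > 2.691 => Case 3
Result: T(n) = O(n^6)
Master Theorem case = 3


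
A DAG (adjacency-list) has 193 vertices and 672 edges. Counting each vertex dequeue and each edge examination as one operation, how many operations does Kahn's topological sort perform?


V = 193 (vertex processing)
E = 672 (edge processing)
V + E = 193 + 672 = 865


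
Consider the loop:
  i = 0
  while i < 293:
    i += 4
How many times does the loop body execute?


Starting at i = 0, each iteration adds 4.
Iterations until i >= 293:
  Iteration 1: i = 0 -> i = 4
  Iteration 2: i = 4 -> i = 8
  Iteration 3: i = 8 -> i = 12
  Iteration 4: i = 12 -> i = 16
  Iteration 5: i = 16 -> i = 20
  Iteration 6: i = 20 -> i = 24
  Iteration 7: i = 24 -> i = 28
  Iteration 8: i = 28 -> i = 32
  ... continuing ...
Total iterations = ceil(293/4) = 74


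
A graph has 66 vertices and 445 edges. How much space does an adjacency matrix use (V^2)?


Adjacency matrix: V x V grid of entries
Space = V^2 = 66^2 = 66 * 66 = 4356


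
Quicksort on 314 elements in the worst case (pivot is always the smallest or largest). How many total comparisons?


In the worst case, each partition step picks the worst pivot:
  Partition 1: 313 comparisons (n-1 elements to compare)
  Partition 2: 312 comparisons
  Partition 3: 311 comparisons
  Partition 4: 310 comparisons
  Partition 5: 309 comparisons
  ...
  Last partition: 0 comparisons
Total = (n-1) + (n-2) + ... + 1 + 0 = n*(n-1)/2
= 314*313/2 = 49141


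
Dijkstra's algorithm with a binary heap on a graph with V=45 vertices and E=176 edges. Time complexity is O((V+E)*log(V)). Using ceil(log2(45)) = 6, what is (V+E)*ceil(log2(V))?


Dijkstra with a binary heap: each vertex is extracted once, each edge may relax once.
Each heap operation costs O(log V).
V + E = 45 + 176 = 221
ceil(log2(45)) = 6 (since 2^5 = 32 < 45 <= 64 = 2^6)
Total heap work = (V+E) * ceil(log2(V)) = 221 * 6 = 1326


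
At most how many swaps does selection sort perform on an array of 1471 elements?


Each of the 1470 passes places one element in its final position.
Pass 1: swap minimum into position 0
Pass 2: swap minimum of remaining into position 1
...
Pass 1470: last two elements, one swap
Maximum swaps = 1471 - 1 = 1470


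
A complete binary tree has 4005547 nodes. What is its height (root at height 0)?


In a complete binary tree, level k holds nodes 2^k .. 2^(k+1)-1 (1-indexed).
Height = floor(log2(n)) = floor(log2(4005547)) = 21
Check: 2^21 = 2097152 <= 4005547 < 4194304 = 2^22


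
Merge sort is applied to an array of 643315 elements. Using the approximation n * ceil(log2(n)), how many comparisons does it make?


Merge sort divides the array into halves recursively.
Number of levels = ceil(log2(643315)) = 20
At each level, approximately n = 643315 comparisons are needed for merging.
Total comparisons ~ n * ceil(log2(n)) = 643315 * 20 = 12866300


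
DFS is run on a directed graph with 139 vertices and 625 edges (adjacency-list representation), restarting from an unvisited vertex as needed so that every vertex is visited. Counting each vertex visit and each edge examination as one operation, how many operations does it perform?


A full DFS traversal processes each vertex exactly once (push/pop on stack).
Each directed edge is examined once.
V = 139, E = 625
V + E = 764


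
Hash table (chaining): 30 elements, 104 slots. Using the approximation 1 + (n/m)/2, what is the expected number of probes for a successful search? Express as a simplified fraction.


Computing expected probes:
alpha = 30/104
= 1 + alpha/2
= 1 + 30/(2*104)
= (2*104 + 30) / (2*104)
= 238/208 = 119/104


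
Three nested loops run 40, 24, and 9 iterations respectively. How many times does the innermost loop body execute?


Loop 1 (outermost): 40 iterations
Loop 2 (middle): 24 iterations per outer
Loop 3 (innermost): 9 iterations per middle
Total = 40 * 24 * 9 = 8640


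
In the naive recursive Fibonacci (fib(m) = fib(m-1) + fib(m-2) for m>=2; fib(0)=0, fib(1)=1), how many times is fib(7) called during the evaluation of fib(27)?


Let N(m) = number of times fib(m) is called while evaluating fib(27).
N(27) = 1 (the initial call).
N(26) = 1 (only fib(27) calls it).
For 1 <= m <= 25: fib(m) is called by fib(m+1) and fib(m+2), so
  N(m) = N(m+1) + N(m+2).
fib(0) is called only by fib(2), so N(0) = N(2).
Walk down from m=27:
  N(27)=1, N(26)=1, N(25)=2, N(24)=3, N(23)=5, N(22)=8, N(21)=13, N(20)=21, N(19)=34, N(18)=55, N(17)=89, N(16)=144, N(15)=233, N(14)=377, N(13)=610, N(12)=987, N(11)=1597, N(10)=2584, N(9)=4181, N(8)=6765, N(7)=10946
N(7) = 10946


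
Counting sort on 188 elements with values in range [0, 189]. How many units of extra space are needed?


Output array size: 188 (to store sorted result)
Count array size: 190 (one slot per possible value, range 0 to 189)
Total extra space = 188 + 190 = 378


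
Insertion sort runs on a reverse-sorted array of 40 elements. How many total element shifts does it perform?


Sum of shifts = 1 + 2 + 3 + ... + 39
= 40 * 39 / 2
= 1560 / 2
= 780


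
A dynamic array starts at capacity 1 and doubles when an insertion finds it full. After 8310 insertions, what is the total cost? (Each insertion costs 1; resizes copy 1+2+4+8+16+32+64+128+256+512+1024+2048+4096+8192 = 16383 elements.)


Insertion cost: 8310 (one per element)
Resizes occur just before inserting elements 2, 3, 5, 9, ...
Elements copied at each resize: 1 + 2 + 4 + 8 + 16 + 32 + 64 + 128 + 256 + 512 + 1024 + 2048 + 4096 + 8192
Sum of copies = 16383 (geometric series: 2^k - 1)
Total = 8310 + 16383 = 24693


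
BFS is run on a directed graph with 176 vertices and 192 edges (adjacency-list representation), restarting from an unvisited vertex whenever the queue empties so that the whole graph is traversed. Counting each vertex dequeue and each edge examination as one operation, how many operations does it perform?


A full BFS traversal dequeues each vertex exactly once and examines each directed edge exactly once.
V = 176 (vertex processing cost)
E = 192 (edge examination cost)
Total operations proportional to V + E = 176 + 192 = 368


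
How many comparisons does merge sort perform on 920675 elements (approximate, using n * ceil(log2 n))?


Recursion depth: ceil(log2(920675)) = 20
Each recursion level merges n = 920675 elements
Total = 920675 * 20 = 18413500


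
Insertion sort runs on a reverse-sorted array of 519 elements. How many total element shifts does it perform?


Sum of shifts = 1 + 2 + 3 + ... + 518
= 519 * 518 / 2
= 268842 / 2
= 134421


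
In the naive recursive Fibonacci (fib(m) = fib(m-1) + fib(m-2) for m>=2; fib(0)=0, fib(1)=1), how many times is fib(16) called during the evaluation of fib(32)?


Let N(m) = number of times fib(m) is called while evaluating fib(32).
N(32) = 1 (the initial call).
N(31) = 1 (only fib(32) calls it).
For 1 <= m <= 30: fib(m) is called by fib(m+1) and fib(m+2), so
  N(m) = N(m+1) + N(m+2).
fib(0) is called only by fib(2), so N(0) = N(2).
Walk down from m=32:
  N(32)=1, N(31)=1, N(30)=2, N(29)=3, N(28)=5, N(27)=8, N(26)=13, N(25)=21, N(24)=34, N(23)=55, N(22)=89, N(21)=144, N(20)=233, N(19)=377, N(18)=610, N(17)=987, N(16)=1597
N(16) = 1597


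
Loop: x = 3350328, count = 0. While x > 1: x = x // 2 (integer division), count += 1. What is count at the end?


The variable x halves each step:
x = 3350328 -> 1675164 -> 837582 -> 418791 -> 209395 -> 104697 -> 52348 -> 26174 -> 13087 -> 6543 -> 3271 -> 1635 -> 817 -> 408 -> 204 -> 102 -> 51 -> 25 -> 12 -> 6 -> 3 -> 1
Number of halvings = floor(log2(3350328)) = 21


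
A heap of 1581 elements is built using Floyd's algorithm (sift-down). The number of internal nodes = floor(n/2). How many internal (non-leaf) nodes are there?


Leaf nodes occupy roughly half the array.
Sift-down is called for each internal node, starting from the last one.
Internal nodes = floor(n/2) = floor(1581/2) = 790


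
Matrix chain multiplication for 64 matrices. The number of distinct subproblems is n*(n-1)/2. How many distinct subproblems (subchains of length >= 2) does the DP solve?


Subproblems are indexed by (i, j) where i < j.
Number of such pairs = n*(n-1)/2
= 64 * 63 / 2
= 2016


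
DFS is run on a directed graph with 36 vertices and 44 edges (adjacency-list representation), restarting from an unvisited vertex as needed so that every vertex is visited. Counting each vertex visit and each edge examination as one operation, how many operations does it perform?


A full DFS traversal processes each vertex exactly once (push/pop on stack).
Each directed edge is examined once.
V = 36, E = 44
V + E = 80


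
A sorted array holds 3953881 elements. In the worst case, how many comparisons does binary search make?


Halving sequence: 3953881 -> 1976940 -> 988470 -> 494235 -> 247117 -> 123558 -> 61779 -> 30889 -> 15444 -> 7722 -> 3861 -> 1930 -> 965 -> 482 -> 241 -> 120 -> 60 -> 30 -> 15 -> 7 -> 3 -> 1
Number of halvings = 21
Max comparisons = 21 + 1 = 22


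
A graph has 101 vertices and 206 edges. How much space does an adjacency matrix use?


Adjacency matrix: V x V grid of entries
Space = V^2 = 101^2 = 101 * 101 = 10201


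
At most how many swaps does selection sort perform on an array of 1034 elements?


Each of the 1033 passes places one element in its final position.
Pass 1: swap minimum into position 0
Pass 2: swap minimum of remaining into position 1
...
Pass 1033: last two elements, one swap
Maximum swaps = 1034 - 1 = 1033


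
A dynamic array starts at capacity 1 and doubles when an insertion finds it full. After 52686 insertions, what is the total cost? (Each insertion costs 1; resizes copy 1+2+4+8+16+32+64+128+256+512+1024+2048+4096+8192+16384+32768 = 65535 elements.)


Insertion cost: 52686 (one per element)
Resizes occur just before inserting elements 2, 3, 5, 9, ...
Elements copied at each resize: 1 + 2 + 4 + 8 + 16 + 32 + 64 + 128 + 256 + 512 + 1024 + 2048 + 4096 + 8192 + 16384 + 32768
Sum of copies = 65535 (geometric series: 2^k - 1)
Total = 52686 + 65535 = 118221


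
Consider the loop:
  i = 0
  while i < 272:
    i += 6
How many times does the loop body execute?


Starting at i = 0, each iteration adds 6.
Iterations until i >= 272:
  Iteration 1: i = 0 -> i = 6
  Iteration 2: i = 6 -> i = 12
  Iteration 3: i = 12 -> i = 18
  Iteration 4: i = 18 -> i = 24
  Iteration 5: i = 24 -> i = 30
  Iteration 6: i = 30 -> i = 36
  Iteration 7: i = 36 -> i = 42
  Iteration 8: i = 42 -> i = 48
  ... continuing ...
Total iterations = ceil(272/6) = 46


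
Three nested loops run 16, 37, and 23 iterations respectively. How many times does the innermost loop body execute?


Loop 1 (outermost): 16 iterations
Loop 2 (middle): 37 iterations per outer
Loop 3 (innermost): 23 iterations per middle
Total = 16 * 37 * 23 = 13616


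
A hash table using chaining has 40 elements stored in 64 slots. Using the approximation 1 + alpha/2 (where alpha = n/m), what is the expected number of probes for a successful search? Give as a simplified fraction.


Load factor alpha = n/m = 40/64
Expected probes = 1 + alpha/2 = 1 + 40/(2*64)
= 1 + 40/128
= 128/128 + 40/128
= 168/128
Simplify: 21/16


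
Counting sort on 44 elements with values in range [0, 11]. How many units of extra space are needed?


Output array size: 44 (to store sorted result)
Count array size: 12 (one slot per possible value, range 0 to 11)
Total extra space = 44 + 12 = 56


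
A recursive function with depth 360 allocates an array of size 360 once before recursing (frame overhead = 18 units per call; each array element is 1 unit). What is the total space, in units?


Array allocation: 360 units (allocated once)
Stack frames: 360 deep * 18 per frame = 6480 units
Total = 360 + 6480 = 6840


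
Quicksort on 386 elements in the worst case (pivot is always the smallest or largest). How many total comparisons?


In the worst case, each partition step picks the worst pivot:
  Partition 1: 385 comparisons (n-1 elements to compare)
  Partition 2: 384 comparisons
  Partition 3: 383 comparisons
  Partition 4: 382 comparisons
  Partition 5: 381 comparisons
  ...
  Last partition: 0 comparisons
Total = (n-1) + (n-2) + ... + 1 + 0 = n*(n-1)/2
= 386*385/2 = 74305


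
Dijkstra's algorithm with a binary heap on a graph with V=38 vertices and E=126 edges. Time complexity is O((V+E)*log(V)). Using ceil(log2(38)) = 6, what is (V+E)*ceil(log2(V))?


Dijkstra with a binary heap: each vertex is extracted once, each edge may relax once.
Each heap operation costs O(log V).
V + E = 38 + 126 = 164
ceil(log2(38)) = 6 (since 2^5 = 32 < 38 <= 64 = 2^6)
Total heap work = (V+E) * ceil(log2(V)) = 164 * 6 = 984


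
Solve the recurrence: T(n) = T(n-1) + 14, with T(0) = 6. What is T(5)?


Unrolling the recurrence:
T(5) = T(4) + 14
       = T(3) + 14 + 14
       = T(2) + 14*3
       ...
       = T(0) + 14*5
       = 6 + 70 = 76


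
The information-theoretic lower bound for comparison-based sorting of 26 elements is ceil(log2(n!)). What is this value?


A binary decision tree of height h has at most 2^h leaves and needs at least n! of them, so h >= ceil(log2(n!)).
Compute 26! as a running product:
  x2 = 2, x3 = 6, x4 = 24, x5 = 120
  x6 = 720, x7 = 5040, x8 = 40320, x9 = 362880
  x10 = 3628800, x11 = 39916800, x12 = 479001600, x13 = 6227020800
  x14 = 87178291200, x15 = 1307674368000, x16 = 20922789888000, x17 = 355687428096000
  x18 = 6402373705728000, x19 = 121645100408832000, x20 = 2432902008176640000, x21 = 51090942171709440000
  x22 = 1124000727777607680000, x23 = 25852016738884976640000, x24 = 620448401733239439360000, x25 = 15511210043330985984000000
  x26 = 403291461126605635584000000
26! = 403291461126605635584000000
Bracket between powers of 2:
  2^88 = 309485009821345068724781056 < 403291461126605635584000000 <= 618970019642690137449562112 = 2^89
So ceil(log2(26!)) = 89


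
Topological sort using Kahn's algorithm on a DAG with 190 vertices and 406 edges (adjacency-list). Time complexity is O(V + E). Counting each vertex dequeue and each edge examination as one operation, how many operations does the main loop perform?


Kahn's algorithm:
  1. Compute in-degrees: O(V + E)
  2. Process queue: each vertex dequeued once (O(V))
     each edge examined once (O(E))
Total = V + E = 190 + 406 = 596


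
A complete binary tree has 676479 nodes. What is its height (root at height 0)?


In a complete binary tree, level k holds nodes 2^k .. 2^(k+1)-1 (1-indexed).
Height = floor(log2(n)) = floor(log2(676479)) = 19
Check: 2^19 = 524288 <= 676479 < 1048576 = 2^20


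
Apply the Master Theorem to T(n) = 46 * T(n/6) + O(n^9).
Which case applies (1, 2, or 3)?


The Master Theorem: T(n) = a*T(n/b) + O(n^c)
  a = 46, b = 6, c = 9
log_b(a) = log_6(46) ~ 2.137
Compare b^c with a: 6^9 = 10077696 > 46, so c > log_b(a).
Since c > log_b(a), Case 3 applies.
T(n) = O(n^9)
Master Theorem case = 3


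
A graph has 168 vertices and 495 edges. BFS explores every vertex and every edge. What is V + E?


A full BFS traversal dequeues each vertex once and examines each edge once.
Vertex visits: 168
Edge visits: 495
V + E = 168 + 495 = 663


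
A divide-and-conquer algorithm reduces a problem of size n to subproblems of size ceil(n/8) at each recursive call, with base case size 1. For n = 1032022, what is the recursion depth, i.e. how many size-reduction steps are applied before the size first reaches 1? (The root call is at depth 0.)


Each step divides the size by 8 (rounding up); after k steps the size is ceil(n/8^k), which equals 1 exactly when 8^k >= n.
So the depth is the smallest k with 8^k >= 1032022, i.e. ceil(log_8(1032022)).
8^6 = 262144 < 1032022 <= 2097152 = 8^7
Recursion depth = 7


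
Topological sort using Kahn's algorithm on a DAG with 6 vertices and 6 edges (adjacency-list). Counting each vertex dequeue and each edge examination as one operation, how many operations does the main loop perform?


Kahn's algorithm:
  1. Compute in-degrees: O(V + E)
  2. Process queue: each vertex dequeued once (O(V))
     each edge examined once (O(E))
Total = V + E = 6 + 6 = 12


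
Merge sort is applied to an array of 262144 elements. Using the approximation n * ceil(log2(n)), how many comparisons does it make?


Merge sort divides the array into halves recursively.
Number of levels = ceil(log2(262144)) = 18
At each level, approximately n = 262144 comparisons are needed for merging.
Total comparisons ~ n * ceil(log2(n)) = 262144 * 18 = 4718592


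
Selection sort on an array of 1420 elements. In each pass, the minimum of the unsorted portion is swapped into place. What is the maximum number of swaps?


Selection sort performs one swap per pass:
  Pass 1: find min in positions 0 to 1419, swap with position 0
  Pass 2: find min in positions 1 to 1419, swap with position 1
  Pass 3: find min in positions 2 to 1419, swap with position 2
  Pass 4: find min in positions 3 to 1419, swap with position 3
  Pass 5: find min in positions 4 to 1419, swap with position 4
  ... (1414 more passes)
Total passes (and swaps) = n - 1 = 1420 - 1 = 1419


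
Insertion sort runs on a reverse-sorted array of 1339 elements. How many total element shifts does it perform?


Sum of shifts = 1 + 2 + 3 + ... + 1338
= 1339 * 1338 / 2
= 1791582 / 2
= 895791


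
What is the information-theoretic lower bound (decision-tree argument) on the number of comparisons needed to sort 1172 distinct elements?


A binary decision tree of height h has at most 2^h leaves and needs at least n! of them, so h >= ceil(log2(n!)).
1172! is far too large to multiply out, so use Stirling's series:
  ln(n!) ~ n ln n - n + (1/2) ln(2 pi n) + 1/(12n)  (error below 1/(360 n^3), negligible here)
  ln(1172) = 7.0664670
  n ln n = 1172 * 7.0664670 = 8281.8993
  (1/2) ln(2 pi * 1172) = (1/2) ln(7363.8932) = 4.4522
  1/(12*1172) = 0.0001
  ln(1172!) ~ 8281.8993 - 1172 + 4.4522 + 0.0001 = 7114.3516
Convert to base 2: log2(1172!) = 7114.3516 / ln 2 = 7114.3516 / 0.69314718 = 10263.8398
ceil(10263.8398) = 10264


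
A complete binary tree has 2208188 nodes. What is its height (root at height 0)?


In a complete binary tree, level k holds nodes 2^k .. 2^(k+1)-1 (1-indexed).
Height = floor(log2(n)) = floor(log2(2208188)) = 21
Check: 2^21 = 2097152 <= 2208188 < 4194304 = 2^22


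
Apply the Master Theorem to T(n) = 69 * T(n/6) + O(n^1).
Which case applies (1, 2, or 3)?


The Master Theorem: T(n) = a*T(n/b) + O(n^c)
  a = 69, b = 6, c = 1
log_b(a) = log_6(69) ~ 2.363
Compare b^c with a: 6^1 = 6 < 69, so c < log_b(a).
Since c < log_b(a), Case 1 applies.
T(n) = O(n^(log_6 69)) ~ O(n^2.363)
Master Theorem case = 1


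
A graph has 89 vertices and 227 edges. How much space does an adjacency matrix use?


Adjacency matrix: V x V grid of entries
Space = V^2 = 89^2 = 89 * 89 = 7921


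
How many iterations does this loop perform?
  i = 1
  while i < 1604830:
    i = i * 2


The loop variable doubles each iteration:
i = 1 -> 2 -> 4 -> 8 -> 16 -> 32 -> 64 -> 128 -> 256 -> 512 -> 1024 -> 2048 -> 4096 -> 8192 -> 16384 -> 32768 -> 65536 -> 131072 -> 262144 -> 524288 -> 1048576 -> 2097152 (stop, 2097152 >= 1604830)
Number of doublings = ceil(log2(1604830)) = 21


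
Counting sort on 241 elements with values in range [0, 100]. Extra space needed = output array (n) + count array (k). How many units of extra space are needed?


Output array size: 241 (to store sorted result)
Count array size: 101 (one slot per possible value, range 0 to 100)
Total extra space = 241 + 101 = 342


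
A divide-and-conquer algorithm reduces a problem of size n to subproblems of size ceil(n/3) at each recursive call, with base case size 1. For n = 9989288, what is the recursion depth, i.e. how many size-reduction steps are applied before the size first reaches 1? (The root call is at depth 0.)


Each step divides the size by 3 (rounding up); after k steps the size is ceil(n/3^k), which equals 1 exactly when 3^k >= n.
So the depth is the smallest k with 3^k >= 9989288, i.e. ceil(log_3(9989288)).
3^14 = 4782969 < 9989288 <= 14348907 = 3^15
Recursion depth = 15


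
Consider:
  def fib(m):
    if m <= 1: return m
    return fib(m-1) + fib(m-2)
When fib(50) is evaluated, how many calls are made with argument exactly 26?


Let N(m) = number of times fib(m) is called while evaluating fib(50).
N(50) = 1 (the initial call).
N(49) = 1 (only fib(50) calls it).
For 1 <= m <= 48: fib(m) is called by fib(m+1) and fib(m+2), so
  N(m) = N(m+1) + N(m+2).
fib(0) is called only by fib(2), so N(0) = N(2).
Walk down from m=50:
  N(50)=1, N(49)=1, N(48)=2, N(47)=3, N(46)=5, N(45)=8, N(44)=13, N(43)=21, N(42)=34, N(41)=55, N(40)=89, N(39)=144, N(38)=233, N(37)=377, N(36)=610, N(35)=987, N(34)=1597, N(33)=2584, N(32)=4181, N(31)=6765, N(30)=10946, N(29)=17711, N(28)=28657, N(27)=46368, N(26)=75025
N(26) = 75025


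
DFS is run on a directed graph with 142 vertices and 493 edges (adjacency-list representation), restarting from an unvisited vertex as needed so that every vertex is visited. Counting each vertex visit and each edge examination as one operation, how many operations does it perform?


A full DFS traversal processes each vertex exactly once (push/pop on stack).
Each directed edge is examined once.
V = 142, E = 493
V + E = 635


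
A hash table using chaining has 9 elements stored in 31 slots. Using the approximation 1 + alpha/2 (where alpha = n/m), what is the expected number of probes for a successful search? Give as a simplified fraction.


Load factor alpha = n/m = 9/31
Expected probes = 1 + alpha/2 = 1 + 9/(2*31)
= 1 + 9/62
= 62/62 + 9/62
= 71/62


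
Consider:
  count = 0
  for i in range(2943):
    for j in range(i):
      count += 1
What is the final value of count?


For each i, the inner loop runs i times:
  i=0: inner runs 0 times
  i=1: inner runs 1 time
  i=2: inner runs 2 times
  i=3: inner runs 3 times
  i=4: inner runs 4 times
  i=5: inner runs 5 times
  i=6: inner runs 6 times
  i=7: inner runs 7 times
  ...
Total = 0 + 1 + 2 + ... + 2942 = 2943*(2943-1)/2 = 4329153


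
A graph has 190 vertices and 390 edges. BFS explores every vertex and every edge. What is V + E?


A full BFS traversal dequeues each vertex once and examines each edge once.
Vertex visits: 190
Edge visits: 390
V + E = 190 + 390 = 580


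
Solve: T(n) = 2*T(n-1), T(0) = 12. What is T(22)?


Unrolling:
T(22) = 2*T(21) = 2^2*T(20) = ... = 2^22*T(0)
= 2^22 * 12
= 4194304 * 12 = 50331648


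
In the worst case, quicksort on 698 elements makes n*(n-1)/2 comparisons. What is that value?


Sum of comparisons per partition:
697 + 696 + ... + 1 + 0
= 698 * (698 - 1) / 2
= 698 * 697 / 2
= 243253


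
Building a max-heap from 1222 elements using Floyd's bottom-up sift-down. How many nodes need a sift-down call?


In a heap of 1222 elements (0-indexed array):
  Last element index: 1221
  Parent of last element: floor((1221 - 1) / 2) = 610
  Internal nodes: indices 0 to 610
  Count = floor(1222/2) = 611


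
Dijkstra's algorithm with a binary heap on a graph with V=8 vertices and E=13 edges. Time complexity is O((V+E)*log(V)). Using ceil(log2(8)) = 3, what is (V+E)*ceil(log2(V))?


Dijkstra with a binary heap: each vertex is extracted once, each edge may relax once.
Each heap operation costs O(log V).
V + E = 8 + 13 = 21
ceil(log2(8)) = 3 (since 2^2 = 4 < 8 <= 8 = 2^3)
Total heap work = (V+E) * ceil(log2(V)) = 21 * 3 = 63


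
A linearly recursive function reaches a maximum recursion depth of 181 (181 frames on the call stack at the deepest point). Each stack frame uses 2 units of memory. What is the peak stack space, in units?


Maximum recursion depth = 181 frames
Memory per frame = 2 units
Total stack space = depth * frame_size
= 181 * 2 = 362


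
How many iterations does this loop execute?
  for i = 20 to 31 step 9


The loop variable i takes values starting at 20 and increments by 9 each iteration.
Sequence: i = 20, 29
The upper bound 31 is inclusive, so the count is floor((last - first) / step) + 1:
floor((31 - 20) / 9) + 1 = floor(11/9) + 1 = 1 + 1 = 2


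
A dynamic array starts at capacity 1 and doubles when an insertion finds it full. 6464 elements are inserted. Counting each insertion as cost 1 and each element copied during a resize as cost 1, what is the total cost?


n = 6464
Insertion costs: 6464
Resizes copy 1, 2, 4, ... up to the largest power of 2 that is <= n-1 = 6463, i.e. 4096.
Copy costs = 1 + 2 + 4 + 8 + 16 + 32 + 64 + 128 + 256 + 512 + 1024 + 2048 + 4096 = 8191
Total = 6464 + 8191 = 14655


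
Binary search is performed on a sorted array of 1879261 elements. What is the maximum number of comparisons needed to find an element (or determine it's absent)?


Binary search halves the search space each comparison:
  Step 1: search space = 1879261 -> 939630
  Step 2: search space = 939630 -> 469815
  Step 3: search space = 469815 -> 234907
  Step 4: search space = 234907 -> 117453
  Step 5: search space = 117453 -> 58726
  Step 6: search space = 58726 -> 29363
  Step 7: search space = 29363 -> 14681
  Step 8: search space = 14681 -> 7340
  Step 9: search space = 7340 -> 3670
  Step 10: search space = 3670 -> 1835
  Step 11: search space = 1835 -> 917
  Step 12: search space = 917 -> 458
  Step 13: search space = 458 -> 229
  Step 14: search space = 229 -> 114
  Step 15: search space = 114 -> 57
  Step 16: search space = 57 -> 28
  Step 17: search space = 28 -> 14
  Step 18: search space = 14 -> 7
  Step 19: search space = 7 -> 3
  Step 20: search space = 3 -> 1
  Step 21: search space = 1 (final check)
Maximum comparisons = floor(log2(1879261)) + 1 = 20 + 1 = 21


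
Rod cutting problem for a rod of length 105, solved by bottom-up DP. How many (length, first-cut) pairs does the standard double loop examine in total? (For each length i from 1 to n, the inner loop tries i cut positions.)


For each subproblem length i = 1..105, the inner loop considers i possible first cuts.
Total = 1 + 2 + ... + 105
= 105*(105+1)/2
= 105*106/2 = 5565


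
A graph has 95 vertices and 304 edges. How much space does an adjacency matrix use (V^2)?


Adjacency matrix: V x V grid of entries
Space = V^2 = 95^2 = 95 * 95 = 9025


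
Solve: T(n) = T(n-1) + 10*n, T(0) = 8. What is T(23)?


Expanding the recurrence:
T(23) = T(22) + 10*23
       = T(21) + 10*22 + 10*23
       ...
       = T(0) + 10*(1 + 2 + ... + 23)
       = 8 + 10 * 23*24/2
       = 8 + 10 * 276
       = 8 + 2760 = 2768


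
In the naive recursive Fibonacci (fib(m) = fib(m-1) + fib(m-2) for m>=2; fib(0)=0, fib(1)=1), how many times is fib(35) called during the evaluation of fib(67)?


Let N(m) = number of times fib(m) is called while evaluating fib(67).
N(67) = 1 (the initial call).
N(66) = 1 (only fib(67) calls it).
For 1 <= m <= 65: fib(m) is called by fib(m+1) and fib(m+2), so
  N(m) = N(m+1) + N(m+2).
fib(0) is called only by fib(2), so N(0) = N(2).
Walk down from m=67:
  N(67)=1, N(66)=1, N(65)=2, N(64)=3, N(63)=5, N(62)=8, N(61)=13, N(60)=21, N(59)=34, N(58)=55, N(57)=89, N(56)=144, N(55)=233, N(54)=377, N(53)=610, N(52)=987, N(51)=1597, N(50)=2584, N(49)=4181, N(48)=6765, N(47)=10946, N(46)=17711, N(45)=28657, N(44)=46368, N(43)=75025, N(42)=121393, N(41)=196418, N(40)=317811, N(39)=514229, N(38)=832040, N(37)=1346269, N(36)=2178309, N(35)=3524578
N(35) = 3524578


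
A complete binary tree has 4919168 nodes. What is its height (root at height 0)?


In a complete binary tree, level k holds nodes 2^k .. 2^(k+1)-1 (1-indexed).
Height = floor(log2(n)) = floor(log2(4919168)) = 22
Check: 2^22 = 4194304 <= 4919168 < 8388608 = 2^23


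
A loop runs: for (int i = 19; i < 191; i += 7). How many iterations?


Loop starts at i = 19, increments by 7, stops when i >= 191.
Number of iterations = ceil((191 - 19) / 7)
= ceil(172 / 7)
= 25


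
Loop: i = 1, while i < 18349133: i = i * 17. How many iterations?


i multiplies by 17 each step:
i = 1 -> 17 -> 289 -> 4913 -> 83521 -> 1419857 -> 24137569 (stop)
Iterations = ceil(log_17(18349133)) = 6


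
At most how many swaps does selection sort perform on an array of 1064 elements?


Each of the 1063 passes places one element in its final position.
Pass 1: swap minimum into position 0
Pass 2: swap minimum of remaining into position 1
...
Pass 1063: last two elements, one swap
Maximum swaps = 1064 - 1 = 1063


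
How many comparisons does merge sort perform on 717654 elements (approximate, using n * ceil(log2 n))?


Recursion depth: ceil(log2(717654)) = 20
Each recursion level merges n = 717654 elements
Total = 717654 * 20 = 14353080


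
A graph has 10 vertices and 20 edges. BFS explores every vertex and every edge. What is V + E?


A full BFS traversal dequeues each vertex once and examines each edge once.
Vertex visits: 10
Edge visits: 20
V + E = 10 + 20 = 30


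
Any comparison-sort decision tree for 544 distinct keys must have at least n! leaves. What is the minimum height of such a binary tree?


A binary decision tree of height h has at most 2^h leaves and needs at least n! of them, so h >= ceil(log2(n!)).
544! is far too large to multiply out, so use Stirling's series:
  ln(n!) ~ n ln n - n + (1/2) ln(2 pi n) + 1/(12n)  (error below 1/(360 n^3), negligible here)
  ln(544) = 6.2989492
  n ln n = 544 * 6.2989492 = 3426.6284
  (1/2) ln(2 pi * 544) = (1/2) ln(3418.0528) = 4.0684
  1/(12*544) = 0.0002
  ln(544!) ~ 3426.6284 - 544 + 4.0684 + 0.0002 = 2886.6970
Convert to base 2: log2(544!) = 2886.6970 / ln 2 = 2886.6970 / 0.69314718 = 4164.6234
ceil(4164.6234) = 4165


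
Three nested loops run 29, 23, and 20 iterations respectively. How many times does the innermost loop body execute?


Loop 1 (outermost): 29 iterations
Loop 2 (middle): 23 iterations per outer
Loop 3 (innermost): 20 iterations per middle
Total = 29 * 23 * 20 = 13340


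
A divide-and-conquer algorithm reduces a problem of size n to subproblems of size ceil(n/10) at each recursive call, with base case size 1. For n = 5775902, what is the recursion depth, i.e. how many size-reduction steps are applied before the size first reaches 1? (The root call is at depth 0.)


Each step divides the size by 10 (rounding up); after k steps the size is ceil(n/10^k), which equals 1 exactly when 10^k >= n.
So the depth is the smallest k with 10^k >= 5775902, i.e. ceil(log_10(5775902)).
10^6 = 1000000 < 5775902 <= 10000000 = 10^7
Recursion depth = 7


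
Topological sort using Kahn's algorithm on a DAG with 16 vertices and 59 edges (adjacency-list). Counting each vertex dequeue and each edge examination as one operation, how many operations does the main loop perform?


Kahn's algorithm:
  1. Compute in-degrees: O(V + E)
  2. Process queue: each vertex dequeued once (O(V))
     each edge examined once (O(E))
Total = V + E = 16 + 59 = 75


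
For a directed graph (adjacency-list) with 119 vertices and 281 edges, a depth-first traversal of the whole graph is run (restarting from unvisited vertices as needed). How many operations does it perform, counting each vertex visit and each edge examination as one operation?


A full DFS traversal visits each vertex once and examines each edge once.
V = 119
E = 281
Sum = 119 + 281 = 400


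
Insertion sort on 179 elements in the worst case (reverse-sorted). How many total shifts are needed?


In the worst case (reverse-sorted), each element shifts past all previous:
  Element 1: 1 shifts
  Element 2: 2 shifts
  Element 3: 3 shifts
  Element 4: 4 shifts
  Element 5: 5 shifts
  ...
  Element 178: 178 shifts
Total = 1 + 2 + ... + 178
= 179*(179-1)/2 = 15931


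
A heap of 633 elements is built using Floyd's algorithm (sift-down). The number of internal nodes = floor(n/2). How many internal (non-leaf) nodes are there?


Leaf nodes occupy roughly half the array.
Sift-down is called for each internal node, starting from the last one.
Internal nodes = floor(n/2) = floor(633/2) = 316


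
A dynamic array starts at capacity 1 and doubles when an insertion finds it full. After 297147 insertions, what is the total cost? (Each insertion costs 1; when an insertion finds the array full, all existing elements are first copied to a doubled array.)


Insertion cost: 297147 (one per element)
Resizes occur just before inserting elements 2, 3, 5, 9, ...
Elements copied at each resize: 1 + 2 + 4 + 8 + 16 + 32 + 64 + 128 + 256 + 512 + 1024 + 2048 + 4096 + 8192 + 16384 + 32768 + 65536 + 131072 + 262144
Sum of copies = 524287 (geometric series: 2^k - 1)
Total = 297147 + 524287 = 821434


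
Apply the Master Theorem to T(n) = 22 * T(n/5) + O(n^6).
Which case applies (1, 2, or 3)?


The Master Theorem: T(n) = a*T(n/b) + O(n^c)
  a = 22, b = 5, c = 6
log_b(a) = log_5(22) ~ 1.921
Compare b^c with a: 5^6 = 15625 > 22, so c > log_b(a).
Since c > log_b(a), Case 3 applies.
T(n) = O(n^6)
Master Theorem case = 3


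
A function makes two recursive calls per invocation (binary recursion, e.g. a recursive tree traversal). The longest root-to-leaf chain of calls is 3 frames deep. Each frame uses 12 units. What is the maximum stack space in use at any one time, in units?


Binary recursion: the two calls run one after the other, so only one root-to-leaf chain of frames is on the stack at a time.
Maximum depth (longest chain) = 3 frames
Each frame = 12 units
Max stack space = 3 * 12 = 36


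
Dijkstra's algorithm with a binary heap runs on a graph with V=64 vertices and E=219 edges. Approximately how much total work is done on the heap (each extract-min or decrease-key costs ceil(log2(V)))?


Dijkstra with a binary heap: each vertex is extracted once, each edge may relax once.
Each heap operation costs O(log V).
V + E = 64 + 219 = 283
ceil(log2(64)) = 6 (since 2^5 = 32 < 64 <= 64 = 2^6)
Total heap work = (V+E) * ceil(log2(V)) = 283 * 6 = 1698


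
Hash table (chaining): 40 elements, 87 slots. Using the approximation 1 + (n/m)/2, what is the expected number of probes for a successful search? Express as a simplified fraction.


Computing expected probes:
alpha = 40/87
= 1 + alpha/2
= 1 + 40/(2*87)
= (2*87 + 40) / (2*87)
= 214/174 = 107/87


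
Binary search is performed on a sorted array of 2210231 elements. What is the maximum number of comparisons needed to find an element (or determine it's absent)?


Binary search halves the search space each comparison:
  Step 1: search space = 2210231 -> 1105115
  Step 2: search space = 1105115 -> 552557
  Step 3: search space = 552557 -> 276278
  Step 4: search space = 276278 -> 138139
  Step 5: search space = 138139 -> 69069
  Step 6: search space = 69069 -> 34534
  Step 7: search space = 34534 -> 17267
  Step 8: search space = 17267 -> 8633
  Step 9: search space = 8633 -> 4316
  Step 10: search space = 4316 -> 2158
  Step 11: search space = 2158 -> 1079
  Step 12: search space = 1079 -> 539
  Step 13: search space = 539 -> 269
  Step 14: search space = 269 -> 134
  Step 15: search space = 134 -> 67
  Step 16: search space = 67 -> 33
  Step 17: search space = 33 -> 16
  Step 18: search space = 16 -> 8
  Step 19: search space = 8 -> 4
  Step 20: search space = 4 -> 2
  Step 21: search space = 2 -> 1
  Step 22: search space = 1 (final check)
Maximum comparisons = floor(log2(2210231)) + 1 = 21 + 1 = 22


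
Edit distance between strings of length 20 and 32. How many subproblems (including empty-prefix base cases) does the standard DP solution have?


The table includes base cases (empty prefixes).
Rows: (m+1) = 21
Columns: (n+1) = 33
Total = 21 * 33 = 693


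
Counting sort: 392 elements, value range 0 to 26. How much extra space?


n = 392 (output array)
k = 27 (count array for 27 distinct values)
Extra space = 392 + 27 = 419


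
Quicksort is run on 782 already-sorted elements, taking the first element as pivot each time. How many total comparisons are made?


Sum of comparisons per partition:
781 + 780 + ... + 1 + 0
= 782 * (782 - 1) / 2
= 782 * 781 / 2
= 305371


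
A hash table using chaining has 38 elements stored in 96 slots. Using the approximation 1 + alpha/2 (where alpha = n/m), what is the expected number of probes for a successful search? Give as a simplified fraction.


Load factor alpha = n/m = 38/96
Expected probes = 1 + alpha/2 = 1 + 38/(2*96)
= 1 + 38/192
= 192/192 + 38/192
= 230/192
Simplify: 115/96


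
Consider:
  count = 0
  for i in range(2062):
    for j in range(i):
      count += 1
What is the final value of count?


For each i, the inner loop runs i times:
  i=0: inner runs 0 times
  i=1: inner runs 1 time
  i=2: inner runs 2 times
  i=3: inner runs 3 times
  i=4: inner runs 4 times
  i=5: inner runs 5 times
  i=6: inner runs 6 times
  i=7: inner runs 7 times
  ...
Total = 0 + 1 + 2 + ... + 2061 = 2062*(2062-1)/2 = 2124891


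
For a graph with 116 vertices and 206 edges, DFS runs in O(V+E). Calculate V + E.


A full DFS traversal visits each vertex once and examines each edge once.
V = 116
E = 206
Sum = 116 + 206 = 322


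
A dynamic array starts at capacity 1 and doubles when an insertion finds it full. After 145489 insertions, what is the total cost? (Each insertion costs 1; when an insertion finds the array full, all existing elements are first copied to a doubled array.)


Insertion cost: 145489 (one per element)
Resizes occur just before inserting elements 2, 3, 5, 9, ...
Elements copied at each resize: 1 + 2 + 4 + 8 + 16 + 32 + 64 + 128 + 256 + 512 + 1024 + 2048 + 4096 + 8192 + 16384 + 32768 + 65536 + 131072
Sum of copies = 262143 (geometric series: 2^k - 1)
Total = 145489 + 262143 = 407632


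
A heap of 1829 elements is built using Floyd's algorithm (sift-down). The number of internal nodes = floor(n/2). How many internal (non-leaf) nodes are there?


Leaf nodes occupy roughly half the array.
Sift-down is called for each internal node, starting from the last one.
Internal nodes = floor(n/2) = floor(1829/2) = 914


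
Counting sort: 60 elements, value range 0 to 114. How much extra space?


n = 60 (output array)
k = 115 (count array for 115 distinct values)
Extra space = 60 + 115 = 175
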